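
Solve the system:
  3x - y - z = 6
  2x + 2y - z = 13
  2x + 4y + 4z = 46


Using Cramer's rule. Expand each determinant along the first row.
D  = 3*[2*4 - (-1)*4] - (-1)*[2*4 - (-1)*2] + (-1)*[2*4 - 2*2]
  = 3*(12) - (-1)*(10) + (-1)*(4) = 42
Dx = 6*[2*4 - (-1)*4] - (-1)*[13*4 - (-1)*46] + (-1)*[13*4 - 2*46]
  = 6*(12) - (-1)*(98) + (-1)*(-40) = 210
Dy = 3*[13*4 - (-1)*46] - 6*[2*4 - (-1)*2] + (-1)*[2*46 - 13*2]
  = 3*(98) - 6*(10) + (-1)*(66) = 168
Dz = 3*[2*46 - 13*4] - (-1)*[2*46 - 13*2] + 6*[2*4 - 2*2]
  = 3*(40) - (-1)*(66) + 6*(4) = 210
x = Dx/D = 210/42 = 5, y = Dy/D = 168/42 = 4, z = Dz/D = 210/42 = 5
Check eq1: (3)(5) + (-1)(4) + (-1)(5) = 6 = 6 ✓
Check eq2: (2)(5) + (2)(4) + (-1)(5) = 13 = 13 ✓
Check eq3: (2)(5) + (4)(4) + (4)(5) = 46 = 46 ✓

x = 5, y = 4, z = 5


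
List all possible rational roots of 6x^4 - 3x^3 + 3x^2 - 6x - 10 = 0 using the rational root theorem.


Rational root theorem: possible roots are ±p/q where:
  p divides the constant term (-10): p ∈ {1, 2, 5, 10}
  q divides the leading coefficient (6): q ∈ {1, 2, 3, 6}

All possible rational roots: -10, -5, -10/3, -5/2, -2, -5/3, -1, -5/6, -2/3, -1/2, -1/3, -1/6, 1/6, 1/3, 1/2, 2/3, 5/6, 1, 5/3, 2, 5/2, 10/3, 5, 10

-10, -5, -10/3, -5/2, -2, -5/3, -1, -5/6, -2/3, -1/2, -1/3, -1/6, 1/6, 1/3, 1/2, 2/3, 5/6, 1, 5/3, 2, 5/2, 10/3, 5, 10


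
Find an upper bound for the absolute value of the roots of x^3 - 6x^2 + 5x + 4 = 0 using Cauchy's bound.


Cauchy's bound: all roots r satisfy |r| <= 1 + max(|a_i/a_n|) for i = 0,...,n-1
where a_n is the leading coefficient.

Coefficients: [1, -6, 5, 4]
Leading coefficient a_n = 1
Ratios |a_i/a_n|: 6, 5, 4
Maximum ratio: 6
Cauchy's bound: |r| <= 1 + 6 = 7

Upper bound = 7


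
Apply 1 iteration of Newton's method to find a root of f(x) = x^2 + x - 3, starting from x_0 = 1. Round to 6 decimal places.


Newton's method: x_(n+1) = x_n - f(x_n)/f'(x_n)
f(x) = x^2 + x - 3
f'(x) = 2x + 1

Iteration 1:
  f(1.000000) = -1.000000
  f'(1.000000) = 3.000000
  x_1 = 1.000000 - (-1.000000)/(3.000000) = 1.333333

x_1 = 1.333333


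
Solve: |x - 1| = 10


An absolute value equation |expr| = 10 gives two cases:
Case 1: x - 1 = 10
  x = 11, so x = 11
Case 2: x - 1 = -10
  x = -9, so x = -9

x = -9, x = 11


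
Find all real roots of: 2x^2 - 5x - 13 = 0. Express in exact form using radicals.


Using the quadratic formula: x = (-b ± sqrt(b^2 - 4ac)) / (2a)
Here a = 2, b = -5, c = -13
Discriminant = b^2 - 4ac = (-5)^2 - 4(2)(-13) = 25 + 104 = 129
Since discriminant = 129 > 0, there are two real roots.
x = (5 ± sqrt(129)) / 4
Numerically: x ≈ 4.0895 or x ≈ -1.5895

x = (5 + sqrt(129)) / 4 or x = (5 - sqrt(129)) / 4


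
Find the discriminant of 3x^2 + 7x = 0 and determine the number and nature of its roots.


For ax^2 + bx + c = 0, discriminant D = b^2 - 4ac
Here a = 3, b = 7, c = 0
D = (7)^2 - 4(3)(0) = 49 - 0 = 49

D = 49 > 0 and is a perfect square (sqrt = 7)
The equation has 2 distinct real rational roots.

Discriminant = 49, 2 distinct real rational roots


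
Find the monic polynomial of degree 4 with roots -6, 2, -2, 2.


A monic polynomial with roots -6, 2, -2, 2 is:
p(x) = (x + 6)(x - 2)(x + 2)(x - 2)
After multiplying by (x + 6): x + 6
After multiplying by (x - 2): x^2 + 4x - 12
After multiplying by (x + 2): x^3 + 6x^2 - 4x - 24
After multiplying by (x - 2): x^4 + 4x^3 - 16x^2 - 16x + 48

x^4 + 4x^3 - 16x^2 - 16x + 48


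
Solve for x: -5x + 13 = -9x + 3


Starting with: -5x + 13 = -9x + 3
Move all x terms to left: (-5 + 9)x = 3 - 13
Simplify: 4x = -10
Divide both sides by 4: x = -5/2

x = -5/2


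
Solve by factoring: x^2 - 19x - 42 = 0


We need two numbers that multiply to -42 and add to -19.
Those numbers are -21 and 2 (since (-21) * 2 = -42 and (-21) + 2 = -19).
So x^2 - 19x - 42 = (x - 21)(x + 2) = 0
Setting each factor to zero: x = 21 or x = -2

x = -2, x = 21


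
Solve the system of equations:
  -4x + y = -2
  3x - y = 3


Using Cramer's rule:
Determinant D = (-4)(-1) - (3)(1) = 4 - 3 = 1
Dx = (-2)(-1) - (3)(1) = 2 - 3 = -1
Dy = (-4)(3) - (3)(-2) = -12 + 6 = -6
x = Dx/D = -1/1 = -1
y = Dy/D = -6/1 = -6

x = -1, y = -6


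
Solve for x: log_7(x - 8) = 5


Convert to exponential form: x - 8 = 7^5 = 16807
x = 16807 + 8 = 16815
Check: log_7(16815 - 8) = log_7(16807) = log_7(16807) = 5 ✓

x = 16815


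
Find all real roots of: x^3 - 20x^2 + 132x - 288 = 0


Let p(x) = x^3 - 20x^2 + 132x - 288. By the rational root theorem (leading coefficient 1), any rational root is an integer divisor of 288: try ±1, ±2, ... in turn.
Test x = 1: value = -175 ≠ 0.
Test x = -1: value = -441 ≠ 0.
Test x = 2: value = -96 ≠ 0.
Test x = -2: value = -640 ≠ 0.
Test x = 3: value = -45 ≠ 0.
Test x = -3: value = -891 ≠ 0.
Test x = 4: value = -16 ≠ 0.
Test x = -4: value = -1200 ≠ 0.
Test x = 6: value = 0 ✓, so (x - 6) is a factor.
Synthetic division by (x - 6): bring down 1; 1(6) - 20 = -14; (-14)(6) + 132 = 48; 48(6) - 288 = 0 → quotient x^2 - 14x + 48, remainder 0.
Solve the quadratic x^2 - 14x + 48 = 0: discriminant = (-14)^2 - 4(1)(48) = 196 - 192 = 4.
sqrt(4) = 2, so x = (14 ± 2)/2: x = 8 or x = 6.

x = 6 (multiplicity 2), x = 8


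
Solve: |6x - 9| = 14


An absolute value equation |expr| = 14 gives two cases:
Case 1: 6x - 9 = 14
  6x = 23, so x = 23/6
Case 2: 6x - 9 = -14
  6x = -5, so x = -5/6

x = -5/6, x = 23/6


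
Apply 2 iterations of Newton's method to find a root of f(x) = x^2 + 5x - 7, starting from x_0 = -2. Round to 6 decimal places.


Newton's method: x_(n+1) = x_n - f(x_n)/f'(x_n)
f(x) = x^2 + 5x - 7
f'(x) = 2x + 5

Iteration 1:
  f(-2.000000) = -13.000000
  f'(-2.000000) = 1.000000
  x_1 = -2.000000 - (-13.000000)/(1.000000) = 11.000000

Iteration 2:
  f(11.000000) = 169.000000
  f'(11.000000) = 27.000000
  x_2 = 11.000000 - (169.000000)/(27.000000) = 4.740741

x_2 = 4.740741


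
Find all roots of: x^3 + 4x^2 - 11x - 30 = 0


Let p(x) = x^3 + 4x^2 - 11x - 30. By the rational root theorem (leading coefficient 1), any rational root is an integer divisor of 30: try ±1, ±2, ... in turn.
Test x = 1: value = -36 ≠ 0.
Test x = -1: value = -16 ≠ 0.
Test x = 2: value = -28 ≠ 0.
Test x = -2: value = 0 ✓, so (x + 2) is a factor.
Synthetic division by (x + 2): bring down 1; 1(-2) + 4 = 2; 2(-2) - 11 = -15; (-15)(-2) - 30 = 0 → quotient x^2 + 2x - 15, remainder 0.
Solve the quadratic x^2 + 2x - 15 = 0: discriminant = 2^2 - 4(1)(-15) = 4 + 60 = 64.
sqrt(64) = 8, so x = (-2 ± 8)/2: x = 3 or x = -5.
Collecting all roots found:

x = -5, x = -2, x = 3


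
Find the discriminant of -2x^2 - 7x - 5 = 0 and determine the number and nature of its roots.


For ax^2 + bx + c = 0, discriminant D = b^2 - 4ac
Here a = -2, b = -7, c = -5
D = (-7)^2 - 4(-2)(-5) = 49 - 40 = 9

D = 9 > 0 and is a perfect square (sqrt = 3)
The equation has 2 distinct real rational roots.

Discriminant = 9, 2 distinct real rational roots


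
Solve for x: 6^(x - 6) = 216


Express both sides with the same base.
216 = 6^3
Since the bases match, equate exponents: x - 6 = 3
So x = 3 - (-6) = 9

x = 9


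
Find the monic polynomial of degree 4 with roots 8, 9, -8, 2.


A monic polynomial with roots 8, 9, -8, 2 is:
p(x) = (x - 8)(x - 9)(x + 8)(x - 2)
After multiplying by (x - 8): x - 8
After multiplying by (x - 9): x^2 - 17x + 72
After multiplying by (x + 8): x^3 - 9x^2 - 64x + 576
After multiplying by (x - 2): x^4 - 11x^3 - 46x^2 + 704x - 1152

x^4 - 11x^3 - 46x^2 + 704x - 1152


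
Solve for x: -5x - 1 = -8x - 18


Starting with: -5x - 1 = -8x - 18
Move all x terms to left: (-5 + 8)x = -18 + 1
Simplify: 3x = -17
Divide both sides by 3: x = -17/3

x = -17/3


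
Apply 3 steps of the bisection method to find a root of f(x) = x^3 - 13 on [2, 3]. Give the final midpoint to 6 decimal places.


f(x) = x^3 - 13
f(2) = -5 < 0
f(3) = 14 > 0

Step 1: midpoint = (2.000000 + 3.000000)/2 = 2.500000
  f(2.500000) = 2.625000
  f(mid) > 0, so root is in [2.000000, 2.500000]

Step 2: midpoint = (2.000000 + 2.500000)/2 = 2.250000
  f(2.250000) = -1.609375
  f(mid) < 0, so root is in [2.250000, 2.500000]

Step 3: midpoint = (2.250000 + 2.500000)/2 = 2.375000
  f(2.375000) = 0.396484
  f(mid) > 0, so root is in [2.250000, 2.375000]

midpoint = 2.375000


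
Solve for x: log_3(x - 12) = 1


Convert to exponential form: x - 12 = 3^1 = 3
x = 3 + 12 = 15
Check: log_3(15 - 12) = log_3(3) = log_3(3) = 1 ✓

x = 15


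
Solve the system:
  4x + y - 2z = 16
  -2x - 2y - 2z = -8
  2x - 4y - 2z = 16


Using Cramer's rule. Expand each determinant along the first row.
D  = 4*[(-2)*(-2) - (-2)*(-4)] - 1*[(-2)*(-2) - (-2)*2] + (-2)*[(-2)*(-4) - (-2)*2]
  = 4*(-4) - 1*(8) + (-2)*(12) = -48
Dx = 16*[(-2)*(-2) - (-2)*(-4)] - 1*[(-8)*(-2) - (-2)*16] + (-2)*[(-8)*(-4) - (-2)*16]
  = 16*(-4) - 1*(48) + (-2)*(64) = -240
Dy = 4*[(-8)*(-2) - (-2)*16] - 16*[(-2)*(-2) - (-2)*2] + (-2)*[(-2)*16 - (-8)*2]
  = 4*(48) - 16*(8) + (-2)*(-16) = 96
Dz = 4*[(-2)*16 - (-8)*(-4)] - 1*[(-2)*16 - (-8)*2] + 16*[(-2)*(-4) - (-2)*2]
  = 4*(-64) - 1*(-16) + 16*(12) = -48
x = Dx/D = -240/-48 = 5, y = Dy/D = 96/-48 = -2, z = Dz/D = -48/-48 = 1
Check eq1: (4)(5) + (1)(-2) + (-2)(1) = 16 = 16 ✓
Check eq2: (-2)(5) + (-2)(-2) + (-2)(1) = -8 = -8 ✓
Check eq3: (2)(5) + (-4)(-2) + (-2)(1) = 16 = 16 ✓

x = 5, y = -2, z = 1


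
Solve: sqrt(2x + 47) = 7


Square both sides: 2x + 47 = 7^2 = 49
2x = 49 - 47 = 2
x = 1
Check: sqrt(2*1 + 47) = sqrt(49) = 7 ✓

x = 1


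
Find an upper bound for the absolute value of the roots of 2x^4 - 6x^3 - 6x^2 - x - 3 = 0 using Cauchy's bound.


Cauchy's bound: all roots r satisfy |r| <= 1 + max(|a_i/a_n|) for i = 0,...,n-1
where a_n is the leading coefficient.

Coefficients: [2, -6, -6, -1, -3]
Leading coefficient a_n = 2
Ratios |a_i/a_n|: 3, 3, 1/2, 3/2
Maximum ratio: 3
Cauchy's bound: |r| <= 1 + 3 = 4

Upper bound = 4


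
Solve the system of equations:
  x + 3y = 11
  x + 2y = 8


Using Cramer's rule:
Determinant D = (1)(2) - (1)(3) = 2 - 3 = -1
Dx = (11)(2) - (8)(3) = 22 - 24 = -2
Dy = (1)(8) - (1)(11) = 8 - 11 = -3
x = Dx/D = -2/-1 = 2
y = Dy/D = -3/-1 = 3

x = 2, y = 3


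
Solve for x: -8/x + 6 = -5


Subtract 6 from both sides: -8/x = -11
Multiply both sides by x: -8 = -11 * x
Divide by -11: x = 8/11

x = 8/11


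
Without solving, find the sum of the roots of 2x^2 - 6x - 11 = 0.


By Vieta's formulas for ax^2 + bx + c = 0:
  Sum of roots = -b/a
  Product of roots = c/a

Here a = 2, b = -6, c = -11
Sum = -(-6)/2 = 3
Product = -11/2 = -11/2

Sum = 3


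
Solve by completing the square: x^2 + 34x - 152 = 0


Start: x^2 + 34x - 152 = 0
Move constant: x^2 + 34x = 152
Half of 34 is 17, squared is 289
Add 289 to both sides: x^2 + 34x + 289 = 441
(x + 17)^2 = 441
x + 17 = ±21
x = -17 + 21 = 4 or x = -17 - 21 = -38

x = -38, x = 4


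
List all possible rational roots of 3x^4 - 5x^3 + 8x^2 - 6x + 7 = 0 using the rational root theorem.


Rational root theorem: possible roots are ±p/q where:
  p divides the constant term (7): p ∈ {1, 7}
  q divides the leading coefficient (3): q ∈ {1, 3}

All possible rational roots: -7, -7/3, -1, -1/3, 1/3, 1, 7/3, 7

-7, -7/3, -1, -1/3, 1/3, 1, 7/3, 7


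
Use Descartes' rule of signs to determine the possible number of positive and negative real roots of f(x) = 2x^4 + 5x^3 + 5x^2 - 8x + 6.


Descartes' rule of signs:

For positive roots, count sign changes in f(x) = 2x^4 + 5x^3 + 5x^2 - 8x + 6:
Signs of coefficients: +, +, +, -, +
Number of sign changes: 2
Possible positive real roots: 2, 0

For negative roots, examine f(-x) = 2x^4 - 5x^3 + 5x^2 + 8x + 6:
Signs of coefficients: +, -, +, +, +
Number of sign changes: 2
Possible negative real roots: 2, 0

Positive roots: 2 or 0; Negative roots: 2 or 0


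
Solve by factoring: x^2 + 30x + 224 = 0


We need two numbers that multiply to 224 and add to 30.
Those numbers are 14 and 16 (since 14 * 16 = 224 and 14 + 16 = 30).
So x^2 + 30x + 224 = (x + 14)(x + 16) = 0
Setting each factor to zero: x = -14 or x = -16

x = -16, x = -14


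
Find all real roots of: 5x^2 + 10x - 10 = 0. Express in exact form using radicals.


Using the quadratic formula: x = (-b ± sqrt(b^2 - 4ac)) / (2a)
Here a = 5, b = 10, c = -10
Discriminant = b^2 - 4ac = 10^2 - 4(5)(-10) = 100 + 200 = 300
Since discriminant = 300 > 0, there are two real roots.
x = (-10 ± 10*sqrt(3)) / 10
Simplifying: x = -1 ± sqrt(3)
Numerically: x ≈ 0.7321 or x ≈ -2.7321

x = -1 + sqrt(3) or x = -1 - sqrt(3)


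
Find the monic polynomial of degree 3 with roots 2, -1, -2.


A monic polynomial with roots 2, -1, -2 is:
p(x) = (x - 2)(x + 1)(x + 2)
After multiplying by (x - 2): x - 2
After multiplying by (x + 1): x^2 - x - 2
After multiplying by (x + 2): x^3 + x^2 - 4x - 4

x^3 + x^2 - 4x - 4


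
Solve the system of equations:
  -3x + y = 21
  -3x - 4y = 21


Using Cramer's rule:
Determinant D = (-3)(-4) - (-3)(1) = 12 + 3 = 15
Dx = (21)(-4) - (21)(1) = -84 - 21 = -105
Dy = (-3)(21) - (-3)(21) = -63 + 63 = 0
x = Dx/D = -105/15 = -7
y = Dy/D = 0/15 = 0

x = -7, y = 0


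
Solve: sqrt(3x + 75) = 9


Square both sides: 3x + 75 = 9^2 = 81
3x = 81 - 75 = 6
x = 2
Check: sqrt(3*2 + 75) = sqrt(81) = 9 ✓

x = 2


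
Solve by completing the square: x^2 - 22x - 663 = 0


Start: x^2 - 22x - 663 = 0
Move constant: x^2 - 22x = 663
Half of -22 is -11, squared is 121
Add 121 to both sides: x^2 - 22x + 121 = 784
(x - 11)^2 = 784
x - 11 = ±28
x = 11 + 28 = 39 or x = 11 - 28 = -17

x = -17, x = 39


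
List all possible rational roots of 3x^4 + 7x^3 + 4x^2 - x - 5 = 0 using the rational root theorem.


Rational root theorem: possible roots are ±p/q where:
  p divides the constant term (-5): p ∈ {1, 5}
  q divides the leading coefficient (3): q ∈ {1, 3}

All possible rational roots: -5, -5/3, -1, -1/3, 1/3, 1, 5/3, 5

-5, -5/3, -1, -1/3, 1/3, 1, 5/3, 5


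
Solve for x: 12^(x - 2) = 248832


Express both sides with the same base.
248832 = 12^5
Since the bases match, equate exponents: x - 2 = 5
So x = 5 - (-2) = 7

x = 7


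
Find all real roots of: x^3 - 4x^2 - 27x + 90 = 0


Let p(x) = x^3 - 4x^2 - 27x + 90. By the rational root theorem (leading coefficient 1), any rational root is an integer divisor of 90: try ±1, ±2, ... in turn.
Test x = 1: value = 60 ≠ 0.
Test x = -1: value = 112 ≠ 0.
Test x = 2: value = 28 ≠ 0.
Test x = -2: value = 120 ≠ 0.
Test x = 3: value = 0 ✓, so (x - 3) is a factor.
Synthetic division by (x - 3): bring down 1; 1(3) - 4 = -1; (-1)(3) - 27 = -30; (-30)(3) + 90 = 0 → quotient x^2 - x - 30, remainder 0.
Solve the quadratic x^2 - x - 30 = 0: discriminant = (-1)^2 - 4(1)(-30) = 1 + 120 = 121.
sqrt(121) = 11, so x = (1 ± 11)/2: x = 6 or x = -5.

x = -5, x = 3, x = 6


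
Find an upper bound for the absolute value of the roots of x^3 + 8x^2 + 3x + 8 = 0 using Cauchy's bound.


Cauchy's bound: all roots r satisfy |r| <= 1 + max(|a_i/a_n|) for i = 0,...,n-1
where a_n is the leading coefficient.

Coefficients: [1, 8, 3, 8]
Leading coefficient a_n = 1
Ratios |a_i/a_n|: 8, 3, 8
Maximum ratio: 8
Cauchy's bound: |r| <= 1 + 8 = 9

Upper bound = 9


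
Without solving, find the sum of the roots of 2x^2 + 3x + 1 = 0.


By Vieta's formulas for ax^2 + bx + c = 0:
  Sum of roots = -b/a
  Product of roots = c/a

Here a = 2, b = 3, c = 1
Sum = -(3)/2 = -3/2
Product = 1/2 = 1/2

Sum = -3/2


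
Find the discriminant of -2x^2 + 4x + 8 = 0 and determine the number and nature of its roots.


For ax^2 + bx + c = 0, discriminant D = b^2 - 4ac
Here a = -2, b = 4, c = 8
D = (4)^2 - 4(-2)(8) = 16 + 64 = 80

D = 80 > 0 but not a perfect square
The equation has 2 distinct real irrational roots.

Discriminant = 80, 2 distinct real irrational roots


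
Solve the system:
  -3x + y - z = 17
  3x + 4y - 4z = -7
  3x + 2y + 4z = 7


Using Cramer's rule. Expand each determinant along the first row.
D  = (-3)*[4*4 - (-4)*2] - 1*[3*4 - (-4)*3] + (-1)*[3*2 - 4*3]
  = (-3)*(24) - 1*(24) + (-1)*(-6) = -90
Dx = 17*[4*4 - (-4)*2] - 1*[(-7)*4 - (-4)*7] + (-1)*[(-7)*2 - 4*7]
  = 17*(24) - 1*(0) + (-1)*(-42) = 450
Dy = (-3)*[(-7)*4 - (-4)*7] - 17*[3*4 - (-4)*3] + (-1)*[3*7 - (-7)*3]
  = (-3)*(0) - 17*(24) + (-1)*(42) = -450
Dz = (-3)*[4*7 - (-7)*2] - 1*[3*7 - (-7)*3] + 17*[3*2 - 4*3]
  = (-3)*(42) - 1*(42) + 17*(-6) = -270
x = Dx/D = 450/-90 = -5, y = Dy/D = -450/-90 = 5, z = Dz/D = -270/-90 = 3
Check eq1: (-3)(-5) + (1)(5) + (-1)(3) = 17 = 17 ✓
Check eq2: (3)(-5) + (4)(5) + (-4)(3) = -7 = -7 ✓
Check eq3: (3)(-5) + (2)(5) + (4)(3) = 7 = 7 ✓

x = -5, y = 5, z = 3


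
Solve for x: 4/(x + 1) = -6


Multiply both sides by (x + 1): 4 = -6(x + 1)
Distribute: 4 = -6x - 6
-6x = 4 + 6 = 10
x = -5/3

x = -5/3


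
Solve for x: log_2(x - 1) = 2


Convert to exponential form: x - 1 = 2^2 = 4
x = 4 + 1 = 5
Check: log_2(5 - 1) = log_2(4) = log_2(4) = 2 ✓

x = 5


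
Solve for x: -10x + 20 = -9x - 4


Starting with: -10x + 20 = -9x - 4
Move all x terms to left: (-10 + 9)x = -4 - 20
Simplify: -x = -24
Divide both sides by -1: x = 24

x = 24


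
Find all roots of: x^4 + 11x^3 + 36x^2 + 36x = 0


The constant term is 0, so x = 0 is a root. Factor out x:
  x^3 + 11x^2 + 36x + 36 = 0
Let p(x) = x^3 + 11x^2 + 36x + 36. By the rational root theorem (leading coefficient 1), any rational root is an integer divisor of 36: try ±1, ±2, ... in turn.
Test x = 1: value = 84 ≠ 0.
Test x = -1: value = 10 ≠ 0.
Test x = 2: value = 160 ≠ 0.
Test x = -2: value = 0 ✓, so (x + 2) is a factor.
Synthetic division by (x + 2): bring down 1; 1(-2) + 11 = 9; 9(-2) + 36 = 18; 18(-2) + 36 = 0 → quotient x^2 + 9x + 18, remainder 0.
Solve the quadratic x^2 + 9x + 18 = 0: discriminant = 9^2 - 4(1)(18) = 81 - 72 = 9.
sqrt(9) = 3, so x = (-9 ± 3)/2: x = -3 or x = -6.
Collecting all roots found:

x = -6, x = -3, x = -2, x = 0


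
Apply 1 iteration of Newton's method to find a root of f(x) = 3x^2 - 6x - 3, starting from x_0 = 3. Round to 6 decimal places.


Newton's method: x_(n+1) = x_n - f(x_n)/f'(x_n)
f(x) = 3x^2 - 6x - 3
f'(x) = 6x - 6

Iteration 1:
  f(3.000000) = 6.000000
  f'(3.000000) = 12.000000
  x_1 = 3.000000 - (6.000000)/(12.000000) = 2.500000

x_1 = 2.500000


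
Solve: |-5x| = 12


An absolute value equation |expr| = 12 gives two cases:
Case 1: -5x = 12
  -5x = 12, so x = -12/5
Case 2: -5x = -12
  -5x = -12, so x = 12/5

x = -12/5, x = 12/5


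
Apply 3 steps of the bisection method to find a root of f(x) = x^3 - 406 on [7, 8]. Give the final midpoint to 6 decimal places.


f(x) = x^3 - 406
f(7) = -63 < 0
f(8) = 106 > 0

Step 1: midpoint = (7.000000 + 8.000000)/2 = 7.500000
  f(7.500000) = 15.875000
  f(mid) > 0, so root is in [7.000000, 7.500000]

Step 2: midpoint = (7.000000 + 7.500000)/2 = 7.250000
  f(7.250000) = -24.921875
  f(mid) < 0, so root is in [7.250000, 7.500000]

Step 3: midpoint = (7.250000 + 7.500000)/2 = 7.375000
  f(7.375000) = -4.869141
  f(mid) < 0, so root is in [7.375000, 7.500000]

midpoint = 7.375000


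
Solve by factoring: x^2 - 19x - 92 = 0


We need two numbers that multiply to -92 and add to -19.
Those numbers are 4 and -23 (since 4 * (-23) = -92 and 4 + (-23) = -19).
So x^2 - 19x - 92 = (x + 4)(x - 23) = 0
Setting each factor to zero: x = -4 or x = 23

x = -4, x = 23


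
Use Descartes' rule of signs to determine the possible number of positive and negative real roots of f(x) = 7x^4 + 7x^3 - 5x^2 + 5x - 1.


Descartes' rule of signs:

For positive roots, count sign changes in f(x) = 7x^4 + 7x^3 - 5x^2 + 5x - 1:
Signs of coefficients: +, +, -, +, -
Number of sign changes: 3
Possible positive real roots: 3, 1

For negative roots, examine f(-x) = 7x^4 - 7x^3 - 5x^2 - 5x - 1:
Signs of coefficients: +, -, -, -, -
Number of sign changes: 1
Possible negative real roots: 1

Positive roots: 3 or 1; Negative roots: 1


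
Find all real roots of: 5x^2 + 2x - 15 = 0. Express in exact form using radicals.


Using the quadratic formula: x = (-b ± sqrt(b^2 - 4ac)) / (2a)
Here a = 5, b = 2, c = -15
Discriminant = b^2 - 4ac = 2^2 - 4(5)(-15) = 4 + 300 = 304
Since discriminant = 304 > 0, there are two real roots.
x = (-2 ± 4*sqrt(19)) / 10
Simplifying: x = (-1 ± 2*sqrt(19)) / 5
Numerically: x ≈ 1.5436 or x ≈ -1.9436

x = (-1 + 2*sqrt(19)) / 5 or x = (-1 - 2*sqrt(19)) / 5


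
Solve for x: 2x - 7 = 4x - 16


Starting with: 2x - 7 = 4x - 16
Move all x terms to left: (2 - 4)x = -16 + 7
Simplify: -2x = -9
Divide both sides by -2: x = 9/2

x = 9/2


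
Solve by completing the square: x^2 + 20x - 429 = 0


Start: x^2 + 20x - 429 = 0
Move constant: x^2 + 20x = 429
Half of 20 is 10, squared is 100
Add 100 to both sides: x^2 + 20x + 100 = 529
(x + 10)^2 = 529
x + 10 = ±23
x = -10 + 23 = 13 or x = -10 - 23 = -33

x = -33, x = 13


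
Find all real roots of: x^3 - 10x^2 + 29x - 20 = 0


Let p(x) = x^3 - 10x^2 + 29x - 20. By the rational root theorem (leading coefficient 1), any rational root is an integer divisor of 20: try ±1, ±2, ... in turn.
Test x = 1: value = 0 ✓, so (x - 1) is a factor.
Synthetic division by (x - 1): bring down 1; 1(1) - 10 = -9; (-9)(1) + 29 = 20; 20(1) - 20 = 0 → quotient x^2 - 9x + 20, remainder 0.
Solve the quadratic x^2 - 9x + 20 = 0: discriminant = (-9)^2 - 4(1)(20) = 81 - 80 = 1.
sqrt(1) = 1, so x = (9 ± 1)/2: x = 5 or x = 4.

x = 1, x = 4, x = 5


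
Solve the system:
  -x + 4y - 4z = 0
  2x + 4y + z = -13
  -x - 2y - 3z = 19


Using Cramer's rule. Expand each determinant along the first row.
D  = (-1)*[4*(-3) - 1*(-2)] - 4*[2*(-3) - 1*(-1)] + (-4)*[2*(-2) - 4*(-1)]
  = (-1)*(-10) - 4*(-5) + (-4)*(0) = 30
Dx = 0*[4*(-3) - 1*(-2)] - 4*[(-13)*(-3) - 1*19] + (-4)*[(-13)*(-2) - 4*19]
  = 0*(-10) - 4*(20) + (-4)*(-50) = 120
Dy = (-1)*[(-13)*(-3) - 1*19] - 0*[2*(-3) - 1*(-1)] + (-4)*[2*19 - (-13)*(-1)]
  = (-1)*(20) - 0*(-5) + (-4)*(25) = -120
Dz = (-1)*[4*19 - (-13)*(-2)] - 4*[2*19 - (-13)*(-1)] + 0*[2*(-2) - 4*(-1)]
  = (-1)*(50) - 4*(25) + 0*(0) = -150
x = Dx/D = 120/30 = 4, y = Dy/D = -120/30 = -4, z = Dz/D = -150/30 = -5
Check eq1: (-1)(4) + (4)(-4) + (-4)(-5) = 0 = 0 ✓
Check eq2: (2)(4) + (4)(-4) + (1)(-5) = -13 = -13 ✓
Check eq3: (-1)(4) + (-2)(-4) + (-3)(-5) = 19 = 19 ✓

x = 4, y = -4, z = -5


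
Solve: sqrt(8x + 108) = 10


Square both sides: 8x + 108 = 10^2 = 100
8x = 100 - 108 = -8
x = -1
Check: sqrt(8*(-1) + 108) = sqrt(100) = 10 ✓

x = -1


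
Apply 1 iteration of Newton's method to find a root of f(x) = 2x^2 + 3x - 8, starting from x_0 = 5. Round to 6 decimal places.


Newton's method: x_(n+1) = x_n - f(x_n)/f'(x_n)
f(x) = 2x^2 + 3x - 8
f'(x) = 4x + 3

Iteration 1:
  f(5.000000) = 57.000000
  f'(5.000000) = 23.000000
  x_1 = 5.000000 - (57.000000)/(23.000000) = 2.521739

x_1 = 2.521739


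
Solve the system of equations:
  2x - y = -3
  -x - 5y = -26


Using Cramer's rule:
Determinant D = (2)(-5) - (-1)(-1) = -10 - 1 = -11
Dx = (-3)(-5) - (-26)(-1) = 15 - 26 = -11
Dy = (2)(-26) - (-1)(-3) = -52 - 3 = -55
x = Dx/D = -11/-11 = 1
y = Dy/D = -55/-11 = 5

x = 1, y = 5


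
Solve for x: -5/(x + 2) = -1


Multiply both sides by (x + 2): -5 = -1(x + 2)
Distribute: -5 = -x - 2
-x = -5 + 2 = -3
x = 3

x = 3


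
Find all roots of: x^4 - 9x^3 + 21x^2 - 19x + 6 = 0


Let p(x) = x^4 - 9x^3 + 21x^2 - 19x + 6. By the rational root theorem (leading coefficient 1), any rational root is an integer divisor of 6: try ±1, ±2, ... in turn.
Test x = 1: value = 0 ✓, so (x - 1) is a factor.
Synthetic division by (x - 1): bring down 1; 1(1) - 9 = -8; (-8)(1) + 21 = 13; 13(1) - 19 = -6; (-6)(1) + 6 = 0 → quotient x^3 - 8x^2 + 13x - 6, remainder 0.
Continue with the quotient x^3 - 8x^2 + 13x - 6 (candidates must divide 6; re-test x = 1 first in case it repeats).
Test x = 1: value = 0 ✓, so (x - 1) is a factor.
Synthetic division by (x - 1): bring down 1; 1(1) - 8 = -7; (-7)(1) + 13 = 6; 6(1) - 6 = 0 → quotient x^2 - 7x + 6, remainder 0.
Solve the quadratic x^2 - 7x + 6 = 0: discriminant = (-7)^2 - 4(1)(6) = 49 - 24 = 25.
sqrt(25) = 5, so x = (7 ± 5)/2: x = 6 or x = 1.
Collecting all roots found:

x = 1 (multiplicity 3), x = 6


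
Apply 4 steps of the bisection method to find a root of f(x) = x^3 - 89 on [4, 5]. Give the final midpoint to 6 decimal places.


f(x) = x^3 - 89
f(4) = -25 < 0
f(5) = 36 > 0

Step 1: midpoint = (4.000000 + 5.000000)/2 = 4.500000
  f(4.500000) = 2.125000
  f(mid) > 0, so root is in [4.000000, 4.500000]

Step 2: midpoint = (4.000000 + 4.500000)/2 = 4.250000
  f(4.250000) = -12.234375
  f(mid) < 0, so root is in [4.250000, 4.500000]

Step 3: midpoint = (4.250000 + 4.500000)/2 = 4.375000
  f(4.375000) = -5.259766
  f(mid) < 0, so root is in [4.375000, 4.500000]

Step 4: midpoint = (4.375000 + 4.500000)/2 = 4.437500
  f(4.437500) = -1.619385
  f(mid) < 0, so root is in [4.437500, 4.500000]

midpoint = 4.437500


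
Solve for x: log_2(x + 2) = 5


Convert to exponential form: x + 2 = 2^5 = 32
x = 32 - 2 = 30
Check: log_2(30 + 2) = log_2(32) = log_2(32) = 5 ✓

x = 30


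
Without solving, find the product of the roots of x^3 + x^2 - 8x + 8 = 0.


By Vieta's formulas for x^3 + bx^2 + cx + d = 0:
  r1 + r2 + r3 = -b/a = -1
  r1*r2 + r1*r3 + r2*r3 = c/a = -8
  r1*r2*r3 = -d/a = -8


Product = -8


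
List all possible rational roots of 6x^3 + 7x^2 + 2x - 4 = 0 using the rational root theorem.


Rational root theorem: possible roots are ±p/q where:
  p divides the constant term (-4): p ∈ {1, 2, 4}
  q divides the leading coefficient (6): q ∈ {1, 2, 3, 6}

All possible rational roots: -4, -2, -4/3, -1, -2/3, -1/2, -1/3, -1/6, 1/6, 1/3, 1/2, 2/3, 1, 4/3, 2, 4

-4, -2, -4/3, -1, -2/3, -1/2, -1/3, -1/6, 1/6, 1/3, 1/2, 2/3, 1, 4/3, 2, 4


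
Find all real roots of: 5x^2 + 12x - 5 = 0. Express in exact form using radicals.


Using the quadratic formula: x = (-b ± sqrt(b^2 - 4ac)) / (2a)
Here a = 5, b = 12, c = -5
Discriminant = b^2 - 4ac = 12^2 - 4(5)(-5) = 144 + 100 = 244
Since discriminant = 244 > 0, there are two real roots.
x = (-12 ± 2*sqrt(61)) / 10
Simplifying: x = (-6 ± sqrt(61)) / 5
Numerically: x ≈ 0.3620 or x ≈ -2.7620

x = (-6 + sqrt(61)) / 5 or x = (-6 - sqrt(61)) / 5


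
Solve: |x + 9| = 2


An absolute value equation |expr| = 2 gives two cases:
Case 1: x + 9 = 2
  x = -7, so x = -7
Case 2: x + 9 = -2
  x = -11, so x = -11

x = -11, x = -7


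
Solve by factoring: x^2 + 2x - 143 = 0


We need two numbers that multiply to -143 and add to 2.
Those numbers are 13 and -11 (since 13 * (-11) = -143 and 13 + (-11) = 2).
So x^2 + 2x - 143 = (x + 13)(x - 11) = 0
Setting each factor to zero: x = -13 or x = 11

x = -13, x = 11


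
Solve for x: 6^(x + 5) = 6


Express both sides with the same base.
6 = 6^1
Since the bases match, equate exponents: x + 5 = 1
So x = 1 - (5) = -4

x = -4


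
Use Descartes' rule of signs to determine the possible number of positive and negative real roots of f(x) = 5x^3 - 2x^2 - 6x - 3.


Descartes' rule of signs:

For positive roots, count sign changes in f(x) = 5x^3 - 2x^2 - 6x - 3:
Signs of coefficients: +, -, -, -
Number of sign changes: 1
Possible positive real roots: 1

For negative roots, examine f(-x) = -5x^3 - 2x^2 + 6x - 3:
Signs of coefficients: -, -, +, -
Number of sign changes: 2
Possible negative real roots: 2, 0

Positive roots: 1; Negative roots: 2 or 0


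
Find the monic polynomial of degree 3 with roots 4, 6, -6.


A monic polynomial with roots 4, 6, -6 is:
p(x) = (x - 4)(x - 6)(x + 6)
After multiplying by (x - 4): x - 4
After multiplying by (x - 6): x^2 - 10x + 24
After multiplying by (x + 6): x^3 - 4x^2 - 36x + 144

x^3 - 4x^2 - 36x + 144


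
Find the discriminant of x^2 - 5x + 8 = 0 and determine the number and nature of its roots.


For ax^2 + bx + c = 0, discriminant D = b^2 - 4ac
Here a = 1, b = -5, c = 8
D = (-5)^2 - 4(1)(8) = 25 - 32 = -7

D = -7 < 0
The equation has no real roots (2 complex conjugate roots).

Discriminant = -7, no real roots (2 complex conjugate roots)


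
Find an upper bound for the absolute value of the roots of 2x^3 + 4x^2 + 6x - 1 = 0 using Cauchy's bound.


Cauchy's bound: all roots r satisfy |r| <= 1 + max(|a_i/a_n|) for i = 0,...,n-1
where a_n is the leading coefficient.

Coefficients: [2, 4, 6, -1]
Leading coefficient a_n = 2
Ratios |a_i/a_n|: 2, 3, 1/2
Maximum ratio: 3
Cauchy's bound: |r| <= 1 + 3 = 4

Upper bound = 4


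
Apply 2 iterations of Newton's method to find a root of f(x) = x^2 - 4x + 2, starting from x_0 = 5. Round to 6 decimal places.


Newton's method: x_(n+1) = x_n - f(x_n)/f'(x_n)
f(x) = x^2 - 4x + 2
f'(x) = 2x - 4

Iteration 1:
  f(5.000000) = 7.000000
  f'(5.000000) = 6.000000
  x_1 = 5.000000 - (7.000000)/(6.000000) = 3.833333

Iteration 2:
  f(3.833333) = 1.361111
  f'(3.833333) = 3.666667
  x_2 = 3.833333 - (1.361111)/(3.666667) = 3.462121

x_2 = 3.462121


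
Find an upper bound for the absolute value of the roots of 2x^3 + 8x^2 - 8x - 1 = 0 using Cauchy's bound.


Cauchy's bound: all roots r satisfy |r| <= 1 + max(|a_i/a_n|) for i = 0,...,n-1
where a_n is the leading coefficient.

Coefficients: [2, 8, -8, -1]
Leading coefficient a_n = 2
Ratios |a_i/a_n|: 4, 4, 1/2
Maximum ratio: 4
Cauchy's bound: |r| <= 1 + 4 = 5

Upper bound = 5


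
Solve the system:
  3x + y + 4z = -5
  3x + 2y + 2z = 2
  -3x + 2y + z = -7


Using Cramer's rule. Expand each determinant along the first row.
D  = 3*[2*1 - 2*2] - 1*[3*1 - 2*(-3)] + 4*[3*2 - 2*(-3)]
  = 3*(-2) - 1*(9) + 4*(12) = 33
Dx = (-5)*[2*1 - 2*2] - 1*[2*1 - 2*(-7)] + 4*[2*2 - 2*(-7)]
  = (-5)*(-2) - 1*(16) + 4*(18) = 66
Dy = 3*[2*1 - 2*(-7)] - (-5)*[3*1 - 2*(-3)] + 4*[3*(-7) - 2*(-3)]
  = 3*(16) - (-5)*(9) + 4*(-15) = 33
Dz = 3*[2*(-7) - 2*2] - 1*[3*(-7) - 2*(-3)] + (-5)*[3*2 - 2*(-3)]
  = 3*(-18) - 1*(-15) + (-5)*(12) = -99
x = Dx/D = 66/33 = 2, y = Dy/D = 33/33 = 1, z = Dz/D = -99/33 = -3
Check eq1: (3)(2) + (1)(1) + (4)(-3) = -5 = -5 ✓
Check eq2: (3)(2) + (2)(1) + (2)(-3) = 2 = 2 ✓
Check eq3: (-3)(2) + (2)(1) + (1)(-3) = -7 = -7 ✓

x = 2, y = 1, z = -3


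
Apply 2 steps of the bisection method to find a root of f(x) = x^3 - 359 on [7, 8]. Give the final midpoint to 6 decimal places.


f(x) = x^3 - 359
f(7) = -16 < 0
f(8) = 153 > 0

Step 1: midpoint = (7.000000 + 8.000000)/2 = 7.500000
  f(7.500000) = 62.875000
  f(mid) > 0, so root is in [7.000000, 7.500000]

Step 2: midpoint = (7.000000 + 7.500000)/2 = 7.250000
  f(7.250000) = 22.078125
  f(mid) > 0, so root is in [7.000000, 7.250000]

midpoint = 7.250000


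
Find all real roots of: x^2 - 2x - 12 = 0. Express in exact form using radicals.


Using the quadratic formula: x = (-b ± sqrt(b^2 - 4ac)) / (2a)
Here a = 1, b = -2, c = -12
Discriminant = b^2 - 4ac = (-2)^2 - 4(1)(-12) = 4 + 48 = 52
Since discriminant = 52 > 0, there are two real roots.
x = (2 ± 2*sqrt(13)) / 2
Simplifying: x = 1 ± sqrt(13)
Numerically: x ≈ 4.6056 or x ≈ -2.6056

x = 1 + sqrt(13) or x = 1 - sqrt(13)


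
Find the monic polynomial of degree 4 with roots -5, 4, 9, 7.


A monic polynomial with roots -5, 4, 9, 7 is:
p(x) = (x + 5)(x - 4)(x - 9)(x - 7)
After multiplying by (x + 5): x + 5
After multiplying by (x - 4): x^2 + x - 20
After multiplying by (x - 9): x^3 - 8x^2 - 29x + 180
After multiplying by (x - 7): x^4 - 15x^3 + 27x^2 + 383x - 1260

x^4 - 15x^3 + 27x^2 + 383x - 1260


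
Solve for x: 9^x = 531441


Express both sides with the same base.
531441 = 9^6
Since the bases match: x = 6

x = 6


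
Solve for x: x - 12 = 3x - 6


Starting with: x - 12 = 3x - 6
Move all x terms to left: (1 - 3)x = -6 + 12
Simplify: -2x = 6
Divide both sides by -2: x = -3

x = -3


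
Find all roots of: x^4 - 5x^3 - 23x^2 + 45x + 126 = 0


Let p(x) = x^4 - 5x^3 - 23x^2 + 45x + 126. By the rational root theorem (leading coefficient 1), any rational root is an integer divisor of 126: try ±1, ±2, ... in turn.
Test x = 1: value = 144 ≠ 0.
Test x = -1: value = 64 ≠ 0.
Test x = 2: value = 100 ≠ 0.
Test x = -2: value = 0 ✓, so (x + 2) is a factor.
Synthetic division by (x + 2): bring down 1; 1(-2) - 5 = -7; (-7)(-2) - 23 = -9; (-9)(-2) + 45 = 63; 63(-2) + 126 = 0 → quotient x^3 - 7x^2 - 9x + 63, remainder 0.
Continue with the quotient x^3 - 7x^2 - 9x + 63 (candidates must divide 63).
Test x = 3: value = 0 ✓, so (x - 3) is a factor.
Synthetic division by (x - 3): bring down 1; 1(3) - 7 = -4; (-4)(3) - 9 = -21; (-21)(3) + 63 = 0 → quotient x^2 - 4x - 21, remainder 0.
Solve the quadratic x^2 - 4x - 21 = 0: discriminant = (-4)^2 - 4(1)(-21) = 16 + 84 = 100.
sqrt(100) = 10, so x = (4 ± 10)/2: x = 7 or x = -3.
Collecting all roots found:

x = -3, x = -2, x = 3, x = 7


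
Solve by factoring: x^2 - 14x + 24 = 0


We need two numbers that multiply to 24 and add to -14.
Those numbers are -2 and -12 (since (-2) * (-12) = 24 and (-2) + (-12) = -14).
So x^2 - 14x + 24 = (x - 2)(x - 12) = 0
Setting each factor to zero: x = 2 or x = 12

x = 2, x = 12


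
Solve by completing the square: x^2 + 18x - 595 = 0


Start: x^2 + 18x - 595 = 0
Move constant: x^2 + 18x = 595
Half of 18 is 9, squared is 81
Add 81 to both sides: x^2 + 18x + 81 = 676
(x + 9)^2 = 676
x + 9 = ±26
x = -9 + 26 = 17 or x = -9 - 26 = -35

x = -35, x = 17


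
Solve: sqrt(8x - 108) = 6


Square both sides: 8x - 108 = 6^2 = 36
8x = 36 + 108 = 144
x = 18
Check: sqrt(8*18 - 108) = sqrt(36) = 6 ✓

x = 18


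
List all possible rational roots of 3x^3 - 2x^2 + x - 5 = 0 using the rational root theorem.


Rational root theorem: possible roots are ±p/q where:
  p divides the constant term (-5): p ∈ {1, 5}
  q divides the leading coefficient (3): q ∈ {1, 3}

All possible rational roots: -5, -5/3, -1, -1/3, 1/3, 1, 5/3, 5

-5, -5/3, -1, -1/3, 1/3, 1, 5/3, 5


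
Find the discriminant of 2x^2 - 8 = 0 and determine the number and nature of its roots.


For ax^2 + bx + c = 0, discriminant D = b^2 - 4ac
Here a = 2, b = 0, c = -8
D = (0)^2 - 4(2)(-8) = 0 + 64 = 64

D = 64 > 0 and is a perfect square (sqrt = 8)
The equation has 2 distinct real rational roots.

Discriminant = 64, 2 distinct real rational roots


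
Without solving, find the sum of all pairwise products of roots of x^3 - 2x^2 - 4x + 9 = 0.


By Vieta's formulas for x^3 + bx^2 + cx + d = 0:
  r1 + r2 + r3 = -b/a = 2
  r1*r2 + r1*r3 + r2*r3 = c/a = -4
  r1*r2*r3 = -d/a = -9


Sum of pairwise products = -4


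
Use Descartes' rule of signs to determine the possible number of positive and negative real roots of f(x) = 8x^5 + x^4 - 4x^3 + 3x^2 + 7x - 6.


Descartes' rule of signs:

For positive roots, count sign changes in f(x) = 8x^5 + x^4 - 4x^3 + 3x^2 + 7x - 6:
Signs of coefficients: +, +, -, +, +, -
Number of sign changes: 3
Possible positive real roots: 3, 1

For negative roots, examine f(-x) = -8x^5 + x^4 + 4x^3 + 3x^2 - 7x - 6:
Signs of coefficients: -, +, +, +, -, -
Number of sign changes: 2
Possible negative real roots: 2, 0

Positive roots: 3 or 1; Negative roots: 2 or 0


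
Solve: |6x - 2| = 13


An absolute value equation |expr| = 13 gives two cases:
Case 1: 6x - 2 = 13
  6x = 15, so x = 5/2
Case 2: 6x - 2 = -13
  6x = -11, so x = -11/6

x = -11/6, x = 5/2


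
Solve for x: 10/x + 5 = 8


Subtract 5 from both sides: 10/x = 3
Multiply both sides by x: 10 = 3 * x
Divide by 3: x = 10/3

x = 10/3


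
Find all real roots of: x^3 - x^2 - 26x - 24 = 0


Let p(x) = x^3 - x^2 - 26x - 24. By the rational root theorem (leading coefficient 1), any rational root is an integer divisor of 24: try ±1, ±2, ... in turn.
Test x = 1: value = -50 ≠ 0.
Test x = -1: value = 0 ✓, so (x + 1) is a factor.
Synthetic division by (x + 1): bring down 1; 1(-1) - 1 = -2; (-2)(-1) - 26 = -24; (-24)(-1) - 24 = 0 → quotient x^2 - 2x - 24, remainder 0.
Solve the quadratic x^2 - 2x - 24 = 0: discriminant = (-2)^2 - 4(1)(-24) = 4 + 96 = 100.
sqrt(100) = 10, so x = (2 ± 10)/2: x = 6 or x = -4.

x = -4, x = -1, x = 6


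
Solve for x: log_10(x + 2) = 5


Convert to exponential form: x + 2 = 10^5 = 100000
x = 100000 - 2 = 99998
Check: log_10(99998 + 2) = log_10(100000) = log_10(100000) = 5 ✓

x = 99998


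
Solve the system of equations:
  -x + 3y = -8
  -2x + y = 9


Using Cramer's rule:
Determinant D = (-1)(1) - (-2)(3) = -1 + 6 = 5
Dx = (-8)(1) - (9)(3) = -8 - 27 = -35
Dy = (-1)(9) - (-2)(-8) = -9 - 16 = -25
x = Dx/D = -35/5 = -7
y = Dy/D = -25/5 = -5

x = -7, y = -5


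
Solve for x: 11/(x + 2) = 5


Multiply both sides by (x + 2): 11 = 5(x + 2)
Distribute: 11 = 5x + 10
5x = 11 - 10 = 1
x = 1/5

x = 1/5


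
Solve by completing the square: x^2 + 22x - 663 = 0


Start: x^2 + 22x - 663 = 0
Move constant: x^2 + 22x = 663
Half of 22 is 11, squared is 121
Add 121 to both sides: x^2 + 22x + 121 = 784
(x + 11)^2 = 784
x + 11 = ±28
x = -11 + 28 = 17 or x = -11 - 28 = -39

x = -39, x = 17


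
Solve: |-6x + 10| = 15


An absolute value equation |expr| = 15 gives two cases:
Case 1: -6x + 10 = 15
  -6x = 5, so x = -5/6
Case 2: -6x + 10 = -15
  -6x = -25, so x = 25/6

x = -5/6, x = 25/6


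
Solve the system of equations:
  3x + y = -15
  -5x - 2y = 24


Using Cramer's rule:
Determinant D = (3)(-2) - (-5)(1) = -6 + 5 = -1
Dx = (-15)(-2) - (24)(1) = 30 - 24 = 6
Dy = (3)(24) - (-5)(-15) = 72 - 75 = -3
x = Dx/D = 6/-1 = -6
y = Dy/D = -3/-1 = 3

x = -6, y = 3


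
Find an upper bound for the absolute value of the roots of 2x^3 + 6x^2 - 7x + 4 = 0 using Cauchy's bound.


Cauchy's bound: all roots r satisfy |r| <= 1 + max(|a_i/a_n|) for i = 0,...,n-1
where a_n is the leading coefficient.

Coefficients: [2, 6, -7, 4]
Leading coefficient a_n = 2
Ratios |a_i/a_n|: 3, 7/2, 2
Maximum ratio: 7/2
Cauchy's bound: |r| <= 1 + 7/2 = 9/2

Upper bound = 9/2


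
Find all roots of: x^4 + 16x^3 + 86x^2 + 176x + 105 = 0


Let p(x) = x^4 + 16x^3 + 86x^2 + 176x + 105. By the rational root theorem (leading coefficient 1), any rational root is an integer divisor of 105: try ±1, ±2, ... in turn.
Test x = 1: value = 384 ≠ 0.
Test x = -1: value = 0 ✓, so (x + 1) is a factor.
Synthetic division by (x + 1): bring down 1; 1(-1) + 16 = 15; 15(-1) + 86 = 71; 71(-1) + 176 = 105; 105(-1) + 105 = 0 → quotient x^3 + 15x^2 + 71x + 105, remainder 0.
Continue with the quotient x^3 + 15x^2 + 71x + 105 (candidates must divide 105; re-test x = -1 first in case it repeats).
Test x = -1: value = 48 ≠ 0.
Test x = 3: value = 480 ≠ 0.
Test x = -3: value = 0 ✓, so (x + 3) is a factor.
Synthetic division by (x + 3): bring down 1; 1(-3) + 15 = 12; 12(-3) + 71 = 35; 35(-3) + 105 = 0 → quotient x^2 + 12x + 35, remainder 0.
Solve the quadratic x^2 + 12x + 35 = 0: discriminant = 12^2 - 4(1)(35) = 144 - 140 = 4.
sqrt(4) = 2, so x = (-12 ± 2)/2: x = -5 or x = -7.
Collecting all roots found:

x = -7, x = -5, x = -3, x = -1


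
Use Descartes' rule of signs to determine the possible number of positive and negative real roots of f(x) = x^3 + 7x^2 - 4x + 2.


Descartes' rule of signs:

For positive roots, count sign changes in f(x) = x^3 + 7x^2 - 4x + 2:
Signs of coefficients: +, +, -, +
Number of sign changes: 2
Possible positive real roots: 2, 0

For negative roots, examine f(-x) = -x^3 + 7x^2 + 4x + 2:
Signs of coefficients: -, +, +, +
Number of sign changes: 1
Possible negative real roots: 1

Positive roots: 2 or 0; Negative roots: 1


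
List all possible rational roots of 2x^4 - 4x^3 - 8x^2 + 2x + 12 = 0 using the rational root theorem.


Rational root theorem: possible roots are ±p/q where:
  p divides the constant term (12): p ∈ {1, 2, 3, 4, 6, 12}
  q divides the leading coefficient (2): q ∈ {1, 2}

All possible rational roots: -12, -6, -4, -3, -2, -3/2, -1, -1/2, 1/2, 1, 3/2, 2, 3, 4, 6, 12

-12, -6, -4, -3, -2, -3/2, -1, -1/2, 1/2, 1, 3/2, 2, 3, 4, 6, 12


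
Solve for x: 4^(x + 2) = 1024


Express both sides with the same base.
1024 = 4^5
Since the bases match, equate exponents: x + 2 = 5
So x = 5 - (2) = 3

x = 3


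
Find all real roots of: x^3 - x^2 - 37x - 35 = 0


Let p(x) = x^3 - x^2 - 37x - 35. By the rational root theorem (leading coefficient 1), any rational root is an integer divisor of 35: try ±1, ±2, ... in turn.
Test x = 1: value = -72 ≠ 0.
Test x = -1: value = 0 ✓, so (x + 1) is a factor.
Synthetic division by (x + 1): bring down 1; 1(-1) - 1 = -2; (-2)(-1) - 37 = -35; (-35)(-1) - 35 = 0 → quotient x^2 - 2x - 35, remainder 0.
Solve the quadratic x^2 - 2x - 35 = 0: discriminant = (-2)^2 - 4(1)(-35) = 4 + 140 = 144.
sqrt(144) = 12, so x = (2 ± 12)/2: x = 7 or x = -5.

x = -5, x = -1, x = 7
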